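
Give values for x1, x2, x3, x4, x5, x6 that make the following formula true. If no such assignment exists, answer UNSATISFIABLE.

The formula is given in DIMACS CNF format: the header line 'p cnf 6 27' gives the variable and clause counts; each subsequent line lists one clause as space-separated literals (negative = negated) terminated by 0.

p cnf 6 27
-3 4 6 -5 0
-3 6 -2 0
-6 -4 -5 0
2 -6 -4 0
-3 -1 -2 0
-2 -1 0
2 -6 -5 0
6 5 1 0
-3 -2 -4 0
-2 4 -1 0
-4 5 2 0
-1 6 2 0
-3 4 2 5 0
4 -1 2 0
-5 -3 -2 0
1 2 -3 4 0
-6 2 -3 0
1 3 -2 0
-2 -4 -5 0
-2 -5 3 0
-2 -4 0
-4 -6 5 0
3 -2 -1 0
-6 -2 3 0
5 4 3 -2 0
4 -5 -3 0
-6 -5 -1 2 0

x1: False,  x2: False,  x3: False,  x4: False,  x5: False,  x6: True

Try x2 = False.
Try x6 = True.
From the singleton clause (¬x4), x4 = False.
From the singleton clause (¬x5), x5 = False.
From the singleton clause (¬x3), x3 = False.
From the singleton clause (¬x1), x1 = False.
This assignment satisfies each clause.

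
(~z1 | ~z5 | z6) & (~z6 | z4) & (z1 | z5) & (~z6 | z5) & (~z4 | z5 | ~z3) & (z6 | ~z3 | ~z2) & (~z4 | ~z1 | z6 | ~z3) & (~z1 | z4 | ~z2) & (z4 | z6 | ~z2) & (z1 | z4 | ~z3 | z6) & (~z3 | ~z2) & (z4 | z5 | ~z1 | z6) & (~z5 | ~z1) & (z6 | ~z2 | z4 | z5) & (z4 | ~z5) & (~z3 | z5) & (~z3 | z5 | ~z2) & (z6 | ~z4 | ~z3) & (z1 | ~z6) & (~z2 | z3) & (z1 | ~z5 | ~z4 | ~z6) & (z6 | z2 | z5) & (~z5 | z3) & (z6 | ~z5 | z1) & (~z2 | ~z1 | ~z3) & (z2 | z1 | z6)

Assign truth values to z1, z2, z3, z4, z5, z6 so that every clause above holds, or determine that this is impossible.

Suppose z6 = 0.
Suppose z1 = 0.
The clause (z5) is unit, so z5 = 1.
Now (~z5) is unsatisfied and unit — conflict.
That branch fails; take z1 = 1 instead.
The clause (~z5) is unit, so z5 = 0.
The clause (z4) is unit, so z4 = 1.
The clause (~z3) is unit, so z3 = 0.
The clause (~z2) is unit, so z2 = 0.
Now (z2) is unsatisfied and unit — conflict.
Both values of z1 lead to a conflict.
That branch fails; take z6 = 1 instead.
The clause (z4) is unit, so z4 = 1.
The clause (z5) is unit, so z5 = 1.
The clause (~z1) is unit, so z1 = 0.
Now (z1) is unsatisfied and unit — conflict.
Both values of z6 lead to a conflict.

UNSATISFIABLE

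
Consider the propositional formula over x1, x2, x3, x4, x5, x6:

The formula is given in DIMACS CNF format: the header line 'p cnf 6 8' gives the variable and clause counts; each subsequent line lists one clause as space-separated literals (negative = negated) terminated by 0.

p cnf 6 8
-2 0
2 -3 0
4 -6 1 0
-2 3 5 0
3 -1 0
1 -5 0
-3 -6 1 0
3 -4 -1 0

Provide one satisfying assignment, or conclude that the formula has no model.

x1 ↦ False; x2 ↦ False; x3 ↦ False; x4 ↦ False; x5 ↦ False; x6 ↦ False

The clause (¬x2) is unit, so x2 = False.
The clause (¬x3) is unit, so x3 = False.
The clause (¬x1) is unit, so x1 = False.
The clause (¬x5) is unit, so x5 = False.
Branch on x4: set x4 = False.
The clause (¬x6) is unit, so x6 = False.
All clauses are satisfied.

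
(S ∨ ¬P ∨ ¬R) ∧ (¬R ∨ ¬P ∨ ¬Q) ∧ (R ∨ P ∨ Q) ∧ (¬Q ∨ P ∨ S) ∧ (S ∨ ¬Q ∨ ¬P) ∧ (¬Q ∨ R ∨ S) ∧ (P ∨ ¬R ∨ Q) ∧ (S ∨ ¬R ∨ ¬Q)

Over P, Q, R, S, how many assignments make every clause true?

6

There are 2^4 = 16 truth assignments over (P, Q, R, S).
Check each against the 8 clauses (columns in the order P, Q, R, S):
  F F F F  ✗ fails (R ∨ P ∨ Q)
  F F F T  ✗ fails (R ∨ P ∨ Q)
  F F T F  ✗ fails (P ∨ ¬R ∨ Q)
  F F T T  ✗ fails (P ∨ ¬R ∨ Q)
  F T F F  ✗ fails (¬Q ∨ P ∨ S)
  F T F T  ✓ satisfies all
  F T T F  ✗ fails (¬Q ∨ P ∨ S)
  F T T T  ✓ satisfies all
  T F F F  ✓ satisfies all
  T F F T  ✓ satisfies all
  T F T F  ✗ fails (S ∨ ¬P ∨ ¬R)
  T F T T  ✓ satisfies all
  T T F F  ✗ fails (S ∨ ¬Q ∨ ¬P)
  T T F T  ✓ satisfies all
  T T T F  ✗ fails (S ∨ ¬P ∨ ¬R)
  T T T T  ✗ fails (¬R ∨ ¬P ∨ ¬Q)
6 of the 16 rows are models.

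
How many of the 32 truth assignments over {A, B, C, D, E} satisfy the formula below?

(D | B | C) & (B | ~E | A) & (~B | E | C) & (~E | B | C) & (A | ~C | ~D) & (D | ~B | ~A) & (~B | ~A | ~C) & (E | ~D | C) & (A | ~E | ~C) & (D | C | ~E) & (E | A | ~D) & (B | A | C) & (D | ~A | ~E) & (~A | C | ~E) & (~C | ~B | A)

There are 2^5 = 32 truth assignments over (A, B, C, D, E).
Split on E. With E = 1, the clauses containing E are satisfied and ~E drops from the rest; 2 of the 2^4 = 16 assignments to the other variables satisfy what remains.
With E = 0, by the same count on the reduced clause set, 3 assignments work.
Total: 2 + 3 = 5.

5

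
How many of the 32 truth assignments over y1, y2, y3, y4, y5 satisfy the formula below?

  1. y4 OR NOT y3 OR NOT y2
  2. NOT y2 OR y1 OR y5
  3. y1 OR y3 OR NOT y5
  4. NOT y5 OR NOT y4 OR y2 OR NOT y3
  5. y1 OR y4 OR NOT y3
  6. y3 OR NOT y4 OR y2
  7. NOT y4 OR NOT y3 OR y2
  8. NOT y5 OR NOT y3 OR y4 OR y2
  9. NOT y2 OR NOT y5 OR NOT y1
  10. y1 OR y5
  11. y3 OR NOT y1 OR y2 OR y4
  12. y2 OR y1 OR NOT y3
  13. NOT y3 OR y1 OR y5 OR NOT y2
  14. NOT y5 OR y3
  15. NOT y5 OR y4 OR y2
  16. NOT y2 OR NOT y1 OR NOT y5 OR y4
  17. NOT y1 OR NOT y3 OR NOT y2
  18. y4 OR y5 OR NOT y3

There are 2^5 = 32 truth assignments over (y1, y2, y3, y4, y5).
Split on y3. With y3 = true, the clauses containing y3 are satisfied and NOT y3 drops from the rest; 1 of the 2^4 = 16 assignments to the other variables satisfy what remains.
With y3 = false, by the same count on the reduced clause set, 2 assignments work.
Total: 1 + 2 = 3.

3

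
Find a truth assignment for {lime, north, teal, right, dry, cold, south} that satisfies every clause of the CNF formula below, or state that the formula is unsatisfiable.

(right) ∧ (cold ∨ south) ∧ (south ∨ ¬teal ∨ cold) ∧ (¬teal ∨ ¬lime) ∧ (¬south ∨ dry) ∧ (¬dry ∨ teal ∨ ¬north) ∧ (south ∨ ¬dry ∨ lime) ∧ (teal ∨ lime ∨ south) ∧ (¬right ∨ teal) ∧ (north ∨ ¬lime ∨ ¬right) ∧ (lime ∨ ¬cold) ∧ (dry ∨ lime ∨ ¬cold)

lime=False; north=True; teal=True; right=True; dry=True; cold=False; south=True

Unit clause (right) forces right = True.
Unit clause (teal) forces teal = True.
Unit clause (¬lime) forces lime = False.
Unit clause (¬cold) forces cold = False.
Unit clause (south) forces south = True.
Unit clause (dry) forces dry = True.
Every clause is now satisfied; north is unconstrained.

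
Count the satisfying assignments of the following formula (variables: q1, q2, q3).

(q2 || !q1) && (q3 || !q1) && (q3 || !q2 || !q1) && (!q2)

2

There are 2^3 = 8 truth assignments over (q1, q2, q3).
Check each against the 4 clauses (columns in the order q1, q2, q3):
  F F F  ✓ satisfies all
  F F T  ✓ satisfies all
  F T F  ✗ fails (!q2)
  F T T  ✗ fails (!q2)
  T F F  ✗ fails (q2 || !q1)
  T F T  ✗ fails (q2 || !q1)
  T T F  ✗ fails (q3 || !q1)
  T T T  ✗ fails (!q2)
2 of the 8 rows are models.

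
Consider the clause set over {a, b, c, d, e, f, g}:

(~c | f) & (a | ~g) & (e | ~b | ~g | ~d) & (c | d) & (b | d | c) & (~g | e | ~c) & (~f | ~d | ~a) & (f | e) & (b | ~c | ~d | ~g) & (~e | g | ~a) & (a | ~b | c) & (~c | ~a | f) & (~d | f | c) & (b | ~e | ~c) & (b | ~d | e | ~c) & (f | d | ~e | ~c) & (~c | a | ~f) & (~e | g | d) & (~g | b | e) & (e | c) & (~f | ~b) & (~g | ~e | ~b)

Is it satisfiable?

Satisfiable

Case c = 0:
Unit clause (d) forces d = 1.
Unit clause (f) forces f = 1.
Unit clause (~a) forces a = 0.
Unit clause (~g) forces g = 0.
Unit clause (~b) forces b = 0.
Unit clause (e) forces e = 1.
All clauses are satisfied.
A satisfying assignment: a=0, b=0, c=0, d=1, e=1, f=1, g=0.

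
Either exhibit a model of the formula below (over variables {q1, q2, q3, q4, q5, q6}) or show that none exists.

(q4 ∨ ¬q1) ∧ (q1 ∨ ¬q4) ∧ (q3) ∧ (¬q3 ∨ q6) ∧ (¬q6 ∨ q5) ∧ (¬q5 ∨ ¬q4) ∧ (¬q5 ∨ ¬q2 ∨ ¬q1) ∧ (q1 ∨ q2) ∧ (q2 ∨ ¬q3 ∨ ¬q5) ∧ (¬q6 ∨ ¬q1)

Unit clause (q3) forces q3 = True.
Unit clause (q6) forces q6 = True.
Unit clause (q5) forces q5 = True.
Unit clause (¬q4) forces q4 = False.
Unit clause (¬q1) forces q1 = False.
Unit clause (q2) forces q2 = True.
Every clause now holds.

q1: False; q2: True; q3: True; q4: False; q5: True; q6: True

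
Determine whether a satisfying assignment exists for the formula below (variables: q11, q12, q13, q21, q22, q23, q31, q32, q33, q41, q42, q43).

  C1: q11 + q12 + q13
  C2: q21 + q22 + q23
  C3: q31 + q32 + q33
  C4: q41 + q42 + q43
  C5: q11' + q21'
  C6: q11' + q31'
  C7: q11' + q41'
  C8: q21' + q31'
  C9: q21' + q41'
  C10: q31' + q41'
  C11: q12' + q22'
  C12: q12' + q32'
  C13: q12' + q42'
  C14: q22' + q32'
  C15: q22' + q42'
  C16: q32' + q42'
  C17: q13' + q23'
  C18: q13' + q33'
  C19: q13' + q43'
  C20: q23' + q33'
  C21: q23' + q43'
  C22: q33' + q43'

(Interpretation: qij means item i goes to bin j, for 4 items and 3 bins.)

No

Branch on q11: set q11 = 0.
Branch on q12: set q12 = 1.
From the singleton clause (q22'), q22 = 0.
From the singleton clause (q32'), q32 = 0.
From the singleton clause (q42'), q42 = 0.
Branch on q21: set q21 = 1.
From the singleton clause (q31'), q31 = 0.
From the singleton clause (q33), q33 = 1.
From the singleton clause (q41'), q41 = 0.
From the singleton clause (q43), q43 = 1.
But (q43') is also a unit clause — contradiction.
Undo q21 and try q21 = 0.
From the singleton clause (q23), q23 = 1.
From the singleton clause (q13'), q13 = 0.
From the singleton clause (q33'), q33 = 0.
From the singleton clause (q31), q31 = 1.
From the singleton clause (q41'), q41 = 0.
From the singleton clause (q43), q43 = 1.
But (q43') is also a unit clause — contradiction.
Either choice for q21 ends in contradiction.
Undo q12 and try q12 = 0.
From the singleton clause (q13), q13 = 1.
From the singleton clause (q23'), q23 = 0.
From the singleton clause (q33'), q33 = 0.
From the singleton clause (q43'), q43 = 0.
Branch on q21: set q21 = 1.
From the singleton clause (q31'), q31 = 0.
From the singleton clause (q32), q32 = 1.
From the singleton clause (q41'), q41 = 0.
From the singleton clause (q42), q42 = 1.
But (q42') is also a unit clause — contradiction.
Undo q21 and try q21 = 0.
From the singleton clause (q22), q22 = 1.
From the singleton clause (q32'), q32 = 0.
From the singleton clause (q31), q31 = 1.
From the singleton clause (q41'), q41 = 0.
From the singleton clause (q42), q42 = 1.
But (q42') is also a unit clause — contradiction.
Either choice for q21 ends in contradiction.
Either choice for q12 ends in contradiction.
Undo q11 and try q11 = 1.
From the singleton clause (q21'), q21 = 0.
From the singleton clause (q31'), q31 = 0.
From the singleton clause (q41'), q41 = 0.
Branch on q22: set q22 = 1.
From the singleton clause (q12'), q12 = 0.
From the singleton clause (q32'), q32 = 0.
From the singleton clause (q33), q33 = 1.
From the singleton clause (q42'), q42 = 0.
From the singleton clause (q43), q43 = 1.
But (q43') is also a unit clause — contradiction.
Undo q22 and try q22 = 0.
From the singleton clause (q23), q23 = 1.
From the singleton clause (q13'), q13 = 0.
From the singleton clause (q33'), q33 = 0.
From the singleton clause (q32), q32 = 1.
From the singleton clause (q12'), q12 = 0.
From the singleton clause (q42'), q42 = 0.
From the singleton clause (q43), q43 = 1.
But (q43') is also a unit clause — contradiction.
Either choice for q22 ends in contradiction.
Either choice for q11 ends in contradiction.
No assignment satisfies every clause.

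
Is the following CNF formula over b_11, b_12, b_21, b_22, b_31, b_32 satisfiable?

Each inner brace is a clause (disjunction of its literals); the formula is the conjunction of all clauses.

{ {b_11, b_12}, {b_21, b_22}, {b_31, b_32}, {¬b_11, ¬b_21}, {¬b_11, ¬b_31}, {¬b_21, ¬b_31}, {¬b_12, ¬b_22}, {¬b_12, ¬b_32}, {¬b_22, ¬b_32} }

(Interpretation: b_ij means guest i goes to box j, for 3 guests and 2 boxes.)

Suppose b_11 = True.
From the singleton clause (¬b_21), b_21 = False.
From the singleton clause (b_22), b_22 = True.
From the singleton clause (¬b_31), b_31 = False.
From the singleton clause (b_32), b_32 = True.
Now (¬b_32) is unsatisfied and unit — conflict.
Undo b_11 and try b_11 = False.
From the singleton clause (b_12), b_12 = True.
From the singleton clause (¬b_22), b_22 = False.
From the singleton clause (b_21), b_21 = True.
From the singleton clause (¬b_31), b_31 = False.
From the singleton clause (b_32), b_32 = True.
Now (¬b_32) is unsatisfied and unit — conflict.
Either choice for b_11 ends in contradiction.
No assignment satisfies every clause.

No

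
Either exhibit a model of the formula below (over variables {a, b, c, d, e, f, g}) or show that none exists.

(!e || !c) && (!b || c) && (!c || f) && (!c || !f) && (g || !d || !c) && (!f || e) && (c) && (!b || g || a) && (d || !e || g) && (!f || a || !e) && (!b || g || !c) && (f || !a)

The clause (c) is unit, so c = true.
The clause (!e) is unit, so e = false.
The clause (f) is unit, so f = true.
But (!f) is also a unit clause — contradiction.

UNSATISFIABLE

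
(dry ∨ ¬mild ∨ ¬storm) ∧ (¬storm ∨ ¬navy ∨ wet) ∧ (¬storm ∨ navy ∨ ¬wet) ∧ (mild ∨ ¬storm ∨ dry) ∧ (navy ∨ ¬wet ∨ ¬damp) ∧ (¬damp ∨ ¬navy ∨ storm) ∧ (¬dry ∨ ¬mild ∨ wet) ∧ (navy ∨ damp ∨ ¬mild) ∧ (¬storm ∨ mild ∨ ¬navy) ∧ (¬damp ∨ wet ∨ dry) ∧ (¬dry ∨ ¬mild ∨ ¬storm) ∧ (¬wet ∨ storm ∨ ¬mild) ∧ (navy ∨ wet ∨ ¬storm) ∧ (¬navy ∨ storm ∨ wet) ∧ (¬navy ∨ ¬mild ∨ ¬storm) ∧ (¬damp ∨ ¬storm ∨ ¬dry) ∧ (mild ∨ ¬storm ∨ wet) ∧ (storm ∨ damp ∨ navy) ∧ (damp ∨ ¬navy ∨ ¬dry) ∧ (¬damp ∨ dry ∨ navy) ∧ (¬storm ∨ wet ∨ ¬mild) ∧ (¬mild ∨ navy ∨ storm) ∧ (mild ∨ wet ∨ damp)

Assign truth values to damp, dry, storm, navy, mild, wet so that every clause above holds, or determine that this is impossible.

Branch on dry: set dry = True.
Branch on mild: set mild = False.
Branch on storm: set storm = False.
Branch on damp: set damp = True.
The clause (¬navy) is unit, so navy = False.
The clause (¬wet) is unit, so wet = False.
Every clause now holds.

damp=True; dry=True; storm=False; navy=False; mild=False; wet=False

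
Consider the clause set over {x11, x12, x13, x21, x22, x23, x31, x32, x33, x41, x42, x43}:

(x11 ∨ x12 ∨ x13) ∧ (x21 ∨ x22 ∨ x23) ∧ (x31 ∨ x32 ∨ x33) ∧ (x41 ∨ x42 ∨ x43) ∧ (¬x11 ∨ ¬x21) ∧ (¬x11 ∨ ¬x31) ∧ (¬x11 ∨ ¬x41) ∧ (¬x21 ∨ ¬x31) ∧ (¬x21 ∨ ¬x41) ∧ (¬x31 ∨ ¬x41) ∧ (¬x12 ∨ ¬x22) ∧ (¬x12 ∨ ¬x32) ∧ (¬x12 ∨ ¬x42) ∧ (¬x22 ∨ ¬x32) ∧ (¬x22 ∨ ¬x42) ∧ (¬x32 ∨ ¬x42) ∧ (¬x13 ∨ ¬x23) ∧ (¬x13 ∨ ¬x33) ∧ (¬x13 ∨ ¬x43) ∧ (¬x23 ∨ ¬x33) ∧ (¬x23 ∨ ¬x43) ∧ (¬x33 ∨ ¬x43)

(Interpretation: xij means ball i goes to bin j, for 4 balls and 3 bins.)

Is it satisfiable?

Branch on x11: set x11 = False.
Branch on x12: set x12 = True.
The clause (¬x22) is unit, so x22 = False.
The clause (¬x32) is unit, so x32 = False.
The clause (¬x42) is unit, so x42 = False.
Branch on x21: set x21 = True.
The clause (¬x31) is unit, so x31 = False.
The clause (x33) is unit, so x33 = True.
The clause (¬x41) is unit, so x41 = False.
The clause (x43) is unit, so x43 = True.
But (¬x43) is also a unit clause — contradiction.
Backtrack on x21: now try x21 = False.
The clause (x23) is unit, so x23 = True.
The clause (¬x13) is unit, so x13 = False.
The clause (¬x33) is unit, so x33 = False.
The clause (x31) is unit, so x31 = True.
The clause (¬x41) is unit, so x41 = False.
The clause (x43) is unit, so x43 = True.
But (¬x43) is also a unit clause — contradiction.
Either choice for x21 ends in contradiction.
Backtrack on x12: now try x12 = False.
The clause (x13) is unit, so x13 = True.
The clause (¬x23) is unit, so x23 = False.
The clause (¬x33) is unit, so x33 = False.
The clause (¬x43) is unit, so x43 = False.
Branch on x21: set x21 = True.
The clause (¬x31) is unit, so x31 = False.
The clause (x32) is unit, so x32 = True.
The clause (¬x41) is unit, so x41 = False.
The clause (x42) is unit, so x42 = True.
But (¬x42) is also a unit clause — contradiction.
Backtrack on x21: now try x21 = False.
The clause (x22) is unit, so x22 = True.
The clause (¬x32) is unit, so x32 = False.
The clause (x31) is unit, so x31 = True.
The clause (¬x41) is unit, so x41 = False.
The clause (x42) is unit, so x42 = True.
But (¬x42) is also a unit clause — contradiction.
Either choice for x21 ends in contradiction.
Either choice for x12 ends in contradiction.
Backtrack on x11: now try x11 = True.
The clause (¬x21) is unit, so x21 = False.
The clause (¬x31) is unit, so x31 = False.
The clause (¬x41) is unit, so x41 = False.
Branch on x22: set x22 = True.
The clause (¬x12) is unit, so x12 = False.
The clause (¬x32) is unit, so x32 = False.
The clause (x33) is unit, so x33 = True.
The clause (¬x42) is unit, so x42 = False.
The clause (x43) is unit, so x43 = True.
But (¬x43) is also a unit clause — contradiction.
Backtrack on x22: now try x22 = False.
The clause (x23) is unit, so x23 = True.
The clause (¬x13) is unit, so x13 = False.
The clause (¬x33) is unit, so x33 = False.
The clause (x32) is unit, so x32 = True.
The clause (¬x12) is unit, so x12 = False.
The clause (¬x42) is unit, so x42 = False.
The clause (x43) is unit, so x43 = True.
But (¬x43) is also a unit clause — contradiction.
Either choice for x22 ends in contradiction.
Either choice for x11 ends in contradiction.
No assignment satisfies every clause.

No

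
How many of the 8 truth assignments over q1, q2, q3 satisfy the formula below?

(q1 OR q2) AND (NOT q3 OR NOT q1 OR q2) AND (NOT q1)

2

There are 2^3 = 8 truth assignments over (q1, q2, q3).
Check each against the 3 clauses (columns in the order q1, q2, q3):
  F F F  ✗ fails (q1 OR q2)
  F F T  ✗ fails (q1 OR q2)
  F T F  ✓ satisfies all
  F T T  ✓ satisfies all
  T F F  ✗ fails (NOT q1)
  T F T  ✗ fails (NOT q3 OR NOT q1 OR q2)
  T T F  ✗ fails (NOT q1)
  T T T  ✗ fails (NOT q1)
2 of the 8 rows are models.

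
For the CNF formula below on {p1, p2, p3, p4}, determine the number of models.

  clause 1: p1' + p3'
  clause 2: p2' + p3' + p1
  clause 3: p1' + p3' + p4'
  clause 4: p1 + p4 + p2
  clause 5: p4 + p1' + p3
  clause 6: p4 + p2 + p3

There are 2^4 = 16 truth assignments over (p1, p2, p3, p4).
Check each against the 6 clauses (columns in the order p1, p2, p3, p4):
  F F F F  ✗ fails (p1 + p4 + p2)
  F F F T  ✓ satisfies all
  F F T F  ✗ fails (p1 + p4 + p2)
  F F T T  ✓ satisfies all
  F T F F  ✓ satisfies all
  F T F T  ✓ satisfies all
  F T T F  ✗ fails (p2' + p3' + p1)
  F T T T  ✗ fails (p2' + p3' + p1)
  T F F F  ✗ fails (p4 + p1' + p3)
  T F F T  ✓ satisfies all
  T F T F  ✗ fails (p1' + p3')
  T F T T  ✗ fails (p1' + p3')
  T T F F  ✗ fails (p4 + p1' + p3)
  T T F T  ✓ satisfies all
  T T T F  ✗ fails (p1' + p3')
  T T T T  ✗ fails (p1' + p3')
6 of the 16 rows are models.

6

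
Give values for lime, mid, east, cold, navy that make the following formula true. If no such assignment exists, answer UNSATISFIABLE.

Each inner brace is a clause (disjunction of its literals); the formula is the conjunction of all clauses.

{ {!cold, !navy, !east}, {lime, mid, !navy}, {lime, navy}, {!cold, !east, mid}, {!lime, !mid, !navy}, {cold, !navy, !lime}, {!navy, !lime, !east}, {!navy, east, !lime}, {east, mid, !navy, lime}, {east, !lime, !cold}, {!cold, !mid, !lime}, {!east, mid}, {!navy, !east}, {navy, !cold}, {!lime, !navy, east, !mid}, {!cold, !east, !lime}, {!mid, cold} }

lime=false, mid=true, east=false, cold=true, navy=true

Try lime = false.
(navy) alone gives navy = true.
(mid) alone gives mid = true.
(!east) alone gives east = false.
(cold) alone gives cold = true.
Every clause now holds.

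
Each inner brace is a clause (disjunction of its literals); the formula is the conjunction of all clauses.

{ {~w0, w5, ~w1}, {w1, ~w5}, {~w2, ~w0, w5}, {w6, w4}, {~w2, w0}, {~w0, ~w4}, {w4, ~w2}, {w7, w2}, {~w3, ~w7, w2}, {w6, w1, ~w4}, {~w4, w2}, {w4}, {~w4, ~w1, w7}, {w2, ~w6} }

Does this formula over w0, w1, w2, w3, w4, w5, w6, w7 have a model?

Unsatisfiable

From the singleton clause (w4), w4 = 1.
From the singleton clause (~w0), w0 = 0.
From the singleton clause (~w2), w2 = 0.
That conflicts with the unit clause (w2).
No assignment satisfies every clause.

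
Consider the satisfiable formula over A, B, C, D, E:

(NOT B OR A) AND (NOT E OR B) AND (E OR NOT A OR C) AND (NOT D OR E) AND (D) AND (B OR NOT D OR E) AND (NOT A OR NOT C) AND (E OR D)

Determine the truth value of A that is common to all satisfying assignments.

True

Suppose A = false.
(NOT B) alone gives B = false.
(NOT E) alone gives E = false.
(NOT D) alone gives D = false.
Now (D) is unsatisfied and unit — conflict.
So every satisfying assignment has A = True.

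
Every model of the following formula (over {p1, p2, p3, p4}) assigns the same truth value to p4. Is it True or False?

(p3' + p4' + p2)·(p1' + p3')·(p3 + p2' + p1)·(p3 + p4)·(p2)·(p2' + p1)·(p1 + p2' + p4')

True

Suppose p4 = 0.
From the singleton clause (p3), p3 = 1.
From the singleton clause (p1'), p1 = 0.
From the singleton clause (p2), p2 = 1.
That conflicts with the unit clause (p2').
So every satisfying assignment has p4 = True.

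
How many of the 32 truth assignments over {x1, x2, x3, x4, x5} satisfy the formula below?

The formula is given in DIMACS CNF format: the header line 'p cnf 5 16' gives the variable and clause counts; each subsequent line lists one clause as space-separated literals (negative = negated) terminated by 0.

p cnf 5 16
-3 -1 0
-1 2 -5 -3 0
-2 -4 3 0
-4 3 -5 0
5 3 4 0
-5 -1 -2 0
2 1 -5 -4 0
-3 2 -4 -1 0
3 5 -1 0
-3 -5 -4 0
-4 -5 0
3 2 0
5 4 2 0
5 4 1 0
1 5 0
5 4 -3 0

There are 2^5 = 32 truth assignments over (x1, x2, x3, x4, x5).
Split on x1. With x1 = True, the clauses containing x1 are satisfied and ¬x1 drops from the rest; 0 of the 2^4 = 16 assignments to the other variables satisfy what remains.
With x1 = False, by the same count on the reduced clause set, 3 assignments work.
(One model: x1=F, x2=F, x3=T, x4=F, x5=T.)
Total: 0 + 3 = 3.

3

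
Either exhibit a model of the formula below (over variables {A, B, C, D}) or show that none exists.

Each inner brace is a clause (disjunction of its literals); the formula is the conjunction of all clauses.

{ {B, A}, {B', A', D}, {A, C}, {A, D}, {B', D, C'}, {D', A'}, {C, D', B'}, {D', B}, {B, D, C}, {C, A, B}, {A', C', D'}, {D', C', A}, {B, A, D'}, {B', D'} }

Suppose B = 0.
The clause (A) is unit, so A = 1.
The clause (D') is unit, so D = 0.
The clause (C) is unit, so C = 1.
This assignment satisfies each clause.

A ↦ 1,  B ↦ 0,  C ↦ 1,  D ↦ 0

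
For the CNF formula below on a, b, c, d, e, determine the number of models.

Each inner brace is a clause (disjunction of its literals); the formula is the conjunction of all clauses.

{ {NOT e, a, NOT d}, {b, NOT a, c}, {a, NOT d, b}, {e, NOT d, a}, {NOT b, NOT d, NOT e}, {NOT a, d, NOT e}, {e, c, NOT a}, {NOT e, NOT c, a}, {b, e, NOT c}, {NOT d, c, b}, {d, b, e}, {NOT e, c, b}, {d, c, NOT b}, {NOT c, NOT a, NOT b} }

2

There are 2^5 = 32 truth assignments over (a, b, c, d, e).
Split on c. With c = true, the clauses containing c are satisfied and NOT c drops from the rest; 2 of the 2^4 = 16 assignments to the other variables satisfy what remains.
With c = false, by the same count on the reduced clause set, 0 assignments work.
Total: 2 + 0 = 2.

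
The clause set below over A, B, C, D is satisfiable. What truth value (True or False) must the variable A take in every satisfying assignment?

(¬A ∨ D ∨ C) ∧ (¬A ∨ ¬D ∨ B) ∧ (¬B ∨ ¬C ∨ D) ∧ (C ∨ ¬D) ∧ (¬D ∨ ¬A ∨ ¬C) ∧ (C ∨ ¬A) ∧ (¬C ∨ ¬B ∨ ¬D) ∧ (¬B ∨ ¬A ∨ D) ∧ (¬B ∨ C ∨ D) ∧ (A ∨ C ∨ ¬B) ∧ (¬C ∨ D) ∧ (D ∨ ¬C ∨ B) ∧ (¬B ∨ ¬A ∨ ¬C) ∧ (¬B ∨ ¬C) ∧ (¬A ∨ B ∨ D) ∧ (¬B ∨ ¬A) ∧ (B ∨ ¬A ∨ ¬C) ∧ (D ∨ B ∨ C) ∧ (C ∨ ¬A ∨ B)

Suppose A = True.
Unit clause (C) forces C = True.
Unit clause (¬D) forces D = False.
Now (D) is unsatisfied and unit — conflict.
So every satisfying assignment has A = False.

False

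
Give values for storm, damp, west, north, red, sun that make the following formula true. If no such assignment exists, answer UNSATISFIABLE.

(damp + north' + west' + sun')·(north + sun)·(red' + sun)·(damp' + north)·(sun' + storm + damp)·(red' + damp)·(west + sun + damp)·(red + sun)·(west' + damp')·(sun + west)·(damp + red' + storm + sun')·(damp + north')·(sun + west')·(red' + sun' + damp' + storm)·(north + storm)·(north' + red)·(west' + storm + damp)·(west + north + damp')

Try north = 0.
From the singleton clause (sun), sun = 1.
From the singleton clause (damp'), damp = 0.
From the singleton clause (storm), storm = 1.
From the singleton clause (red'), red = 0.
Every clause is now satisfied; west is unconstrained.

storm: 1,  damp: 0,  west: 0,  north: 0,  red: 0,  sun: 1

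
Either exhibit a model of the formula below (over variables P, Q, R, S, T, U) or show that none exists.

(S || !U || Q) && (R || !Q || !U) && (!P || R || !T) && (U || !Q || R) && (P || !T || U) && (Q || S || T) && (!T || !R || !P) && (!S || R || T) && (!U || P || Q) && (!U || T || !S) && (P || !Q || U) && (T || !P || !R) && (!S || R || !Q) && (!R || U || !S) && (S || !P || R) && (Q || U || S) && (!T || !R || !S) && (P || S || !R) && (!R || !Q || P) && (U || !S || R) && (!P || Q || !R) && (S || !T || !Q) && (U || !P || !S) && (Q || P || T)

Suppose S = true.
Suppose R = true.
Unit clause (U) forces U = true.
Unit clause (T) forces T = true.
That conflicts with the unit clause (!T).
That branch fails; take R = false instead.
Unit clause (T) forces T = true.
Unit clause (!P) forces P = false.
Unit clause (U) forces U = true.
Unit clause (!Q) forces Q = false.
That conflicts with the unit clause (Q).
Both values of R lead to a conflict.
That branch fails; take S = false instead.
Suppose U = false.
Unit clause (Q) forces Q = true.
Unit clause (R) forces R = true.
Unit clause (P) forces P = true.
Unit clause (!T) forces T = false.
That conflicts with the unit clause (T).
That branch fails; take U = true instead.
Unit clause (Q) forces Q = true.
Unit clause (R) forces R = true.
Unit clause (P) forces P = true.
Unit clause (!T) forces T = false.
That conflicts with the unit clause (T).
Both values of U lead to a conflict.
Both values of S lead to a conflict.

UNSATISFIABLE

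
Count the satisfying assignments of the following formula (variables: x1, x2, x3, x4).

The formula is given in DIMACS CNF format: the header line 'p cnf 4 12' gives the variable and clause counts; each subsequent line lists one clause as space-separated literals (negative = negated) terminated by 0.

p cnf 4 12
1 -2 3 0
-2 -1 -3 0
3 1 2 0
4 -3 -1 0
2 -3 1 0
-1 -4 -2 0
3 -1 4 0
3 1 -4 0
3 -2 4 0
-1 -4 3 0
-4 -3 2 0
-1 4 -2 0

There are 2^4 = 16 truth assignments over (x1, x2, x3, x4).
Check each against the 12 clauses (columns in the order x1, x2, x3, x4):
  F F F F  ✗ fails (x3 ∨ x1 ∨ x2)
  F F F T  ✗ fails (x3 ∨ x1 ∨ x2)
  F F T F  ✗ fails (x2 ∨ ¬x3 ∨ x1)
  F F T T  ✗ fails (x2 ∨ ¬x3 ∨ x1)
  F T F F  ✗ fails (x1 ∨ ¬x2 ∨ x3)
  F T F T  ✗ fails (x1 ∨ ¬x2 ∨ x3)
  F T T F  ✓ satisfies all
  F T T T  ✓ satisfies all
  T F F F  ✗ fails (x3 ∨ ¬x1 ∨ x4)
  T F F T  ✗ fails (¬x1 ∨ ¬x4 ∨ x3)
  T F T F  ✗ fails (x4 ∨ ¬x3 ∨ ¬x1)
  T F T T  ✗ fails (¬x4 ∨ ¬x3 ∨ x2)
  T T F F  ✗ fails (x3 ∨ ¬x1 ∨ x4)
  T T F T  ✗ fails (¬x1 ∨ ¬x4 ∨ ¬x2)
  T T T F  ✗ fails (¬x2 ∨ ¬x1 ∨ ¬x3)
  T T T T  ✗ fails (¬x2 ∨ ¬x1 ∨ ¬x3)
2 of the 16 rows are models.

2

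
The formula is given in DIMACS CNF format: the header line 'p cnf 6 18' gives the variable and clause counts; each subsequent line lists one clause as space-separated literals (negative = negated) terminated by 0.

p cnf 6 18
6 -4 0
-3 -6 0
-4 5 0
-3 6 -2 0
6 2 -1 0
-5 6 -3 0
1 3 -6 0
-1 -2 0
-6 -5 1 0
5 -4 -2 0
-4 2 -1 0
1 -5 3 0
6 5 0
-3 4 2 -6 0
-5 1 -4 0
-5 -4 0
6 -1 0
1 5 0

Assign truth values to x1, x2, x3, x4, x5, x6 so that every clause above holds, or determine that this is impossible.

Try x6 = True.
From the singleton clause (¬x3), x3 = False.
From the singleton clause (x1), x1 = True.
From the singleton clause (¬x2), x2 = False.
From the singleton clause (¬x4), x4 = False.
No clause remains; x5 is free.

x1=True; x2=False; x3=False; x4=False; x5=True; x6=True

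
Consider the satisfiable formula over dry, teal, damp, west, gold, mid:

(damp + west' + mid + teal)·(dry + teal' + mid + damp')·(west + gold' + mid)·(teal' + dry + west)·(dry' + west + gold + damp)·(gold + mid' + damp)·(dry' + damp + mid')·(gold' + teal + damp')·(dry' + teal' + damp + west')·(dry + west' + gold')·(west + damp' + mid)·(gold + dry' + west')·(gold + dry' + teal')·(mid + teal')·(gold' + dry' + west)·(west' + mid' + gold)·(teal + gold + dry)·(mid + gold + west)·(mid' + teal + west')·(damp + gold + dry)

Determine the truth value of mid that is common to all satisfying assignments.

True

Suppose mid = 0.
Unit clause (teal') forces teal = 0.
Suppose damp = 1.
Unit clause (gold') forces gold = 0.
Unit clause (west) forces west = 1.
Unit clause (dry') forces dry = 0.
Now (dry) is unsatisfied and unit — conflict.
Undo damp and try damp = 0.
Unit clause (west') forces west = 0.
Unit clause (gold') forces gold = 0.
Now (gold) is unsatisfied and unit — conflict.
Neither damp = 1 nor damp = 0 works.
So every satisfying assignment has mid = True.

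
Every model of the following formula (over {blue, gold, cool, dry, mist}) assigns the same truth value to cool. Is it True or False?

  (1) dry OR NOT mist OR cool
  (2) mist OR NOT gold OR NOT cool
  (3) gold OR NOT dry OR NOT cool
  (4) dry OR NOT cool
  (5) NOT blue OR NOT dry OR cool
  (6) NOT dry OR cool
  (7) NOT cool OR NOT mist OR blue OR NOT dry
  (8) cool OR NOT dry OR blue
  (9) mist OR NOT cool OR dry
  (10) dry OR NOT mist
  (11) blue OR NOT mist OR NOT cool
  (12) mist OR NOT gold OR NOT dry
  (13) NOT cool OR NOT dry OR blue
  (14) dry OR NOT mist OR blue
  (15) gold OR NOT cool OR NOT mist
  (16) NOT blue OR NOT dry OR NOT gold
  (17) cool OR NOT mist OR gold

False

Suppose cool = true.
The clause (dry) is unit, so dry = true.
The clause (gold) is unit, so gold = true.
The clause (mist) is unit, so mist = true.
The clause (blue) is unit, so blue = true.
But (NOT blue) is also a unit clause — contradiction.
So every satisfying assignment has cool = False.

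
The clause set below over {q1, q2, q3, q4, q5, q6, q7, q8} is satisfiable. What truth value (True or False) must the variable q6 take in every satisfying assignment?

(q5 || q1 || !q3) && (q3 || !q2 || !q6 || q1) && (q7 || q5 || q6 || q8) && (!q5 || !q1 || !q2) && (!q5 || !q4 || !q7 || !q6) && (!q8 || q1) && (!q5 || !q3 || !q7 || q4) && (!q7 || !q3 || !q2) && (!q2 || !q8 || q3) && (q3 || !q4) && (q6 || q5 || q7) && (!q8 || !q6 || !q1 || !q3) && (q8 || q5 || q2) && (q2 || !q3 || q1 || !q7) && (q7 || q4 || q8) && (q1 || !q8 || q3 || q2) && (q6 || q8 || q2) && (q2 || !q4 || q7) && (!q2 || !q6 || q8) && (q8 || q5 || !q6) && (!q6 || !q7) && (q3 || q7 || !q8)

False

Suppose q6 = true.
The clause (!q7) is unit, so q7 = false.
Try q8 = false.
The clause (q4) is unit, so q4 = true.
The clause (q3) is unit, so q3 = true.
The clause (q2) is unit, so q2 = true.
That conflicts with the unit clause (!q2).
Undo q8 and try q8 = true.
The clause (q1) is unit, so q1 = true.
The clause (!q3) is unit, so q3 = false.
That conflicts with the unit clause (q3).
Neither q8 = true nor q8 = false works.
So every satisfying assignment has q6 = False.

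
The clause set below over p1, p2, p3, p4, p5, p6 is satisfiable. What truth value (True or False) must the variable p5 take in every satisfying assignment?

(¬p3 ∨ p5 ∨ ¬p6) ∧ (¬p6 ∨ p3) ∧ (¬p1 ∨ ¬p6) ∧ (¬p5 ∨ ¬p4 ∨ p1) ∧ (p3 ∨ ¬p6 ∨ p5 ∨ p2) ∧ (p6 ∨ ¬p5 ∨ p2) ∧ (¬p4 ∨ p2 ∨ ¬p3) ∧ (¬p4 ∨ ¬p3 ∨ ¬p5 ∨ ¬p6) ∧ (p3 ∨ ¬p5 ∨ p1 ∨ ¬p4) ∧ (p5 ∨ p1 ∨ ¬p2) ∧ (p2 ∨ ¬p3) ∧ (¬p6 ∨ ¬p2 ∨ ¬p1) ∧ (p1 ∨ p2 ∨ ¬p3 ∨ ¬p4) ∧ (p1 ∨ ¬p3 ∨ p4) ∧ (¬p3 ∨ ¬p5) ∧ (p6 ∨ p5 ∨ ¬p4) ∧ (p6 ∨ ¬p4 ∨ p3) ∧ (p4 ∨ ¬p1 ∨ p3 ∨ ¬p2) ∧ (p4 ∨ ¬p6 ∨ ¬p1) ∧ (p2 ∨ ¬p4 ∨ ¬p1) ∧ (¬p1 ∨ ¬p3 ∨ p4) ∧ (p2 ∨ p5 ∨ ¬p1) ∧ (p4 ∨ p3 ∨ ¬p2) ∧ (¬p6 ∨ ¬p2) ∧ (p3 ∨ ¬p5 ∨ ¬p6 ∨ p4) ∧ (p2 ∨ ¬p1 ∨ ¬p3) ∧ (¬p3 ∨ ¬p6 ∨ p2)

False

Suppose p5 = True.
The clause (¬p3) is unit, so p3 = False.
The clause (¬p6) is unit, so p6 = False.
The clause (p2) is unit, so p2 = True.
The clause (¬p4) is unit, so p4 = False.
But (p4) is also a unit clause — contradiction.
So every satisfying assignment has p5 = False.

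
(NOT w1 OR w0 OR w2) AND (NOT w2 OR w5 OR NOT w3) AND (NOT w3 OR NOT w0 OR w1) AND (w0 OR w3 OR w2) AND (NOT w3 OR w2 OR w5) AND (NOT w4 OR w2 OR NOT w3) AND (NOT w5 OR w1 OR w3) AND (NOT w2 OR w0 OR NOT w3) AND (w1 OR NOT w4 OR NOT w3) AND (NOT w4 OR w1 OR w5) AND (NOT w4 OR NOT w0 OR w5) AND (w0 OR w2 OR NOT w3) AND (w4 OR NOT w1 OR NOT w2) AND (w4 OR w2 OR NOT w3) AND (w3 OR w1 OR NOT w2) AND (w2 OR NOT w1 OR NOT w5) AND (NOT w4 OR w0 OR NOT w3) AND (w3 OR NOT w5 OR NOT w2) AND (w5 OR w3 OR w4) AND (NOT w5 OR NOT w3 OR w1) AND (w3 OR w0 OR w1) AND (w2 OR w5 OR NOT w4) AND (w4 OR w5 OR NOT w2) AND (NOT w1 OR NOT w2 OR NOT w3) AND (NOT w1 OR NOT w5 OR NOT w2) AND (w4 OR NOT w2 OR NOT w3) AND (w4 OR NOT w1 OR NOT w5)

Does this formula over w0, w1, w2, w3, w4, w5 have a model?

Try w1 = true.
Try w0 = false.
The clause (w2) is unit, so w2 = true.
The clause (NOT w3) is unit, so w3 = false.
The clause (w4) is unit, so w4 = true.
The clause (NOT w5) is unit, so w5 = false.
Every clause now holds.
A satisfying assignment: w0=false, w1=true, w2=true, w3=false, w4=true, w5=false.

Yes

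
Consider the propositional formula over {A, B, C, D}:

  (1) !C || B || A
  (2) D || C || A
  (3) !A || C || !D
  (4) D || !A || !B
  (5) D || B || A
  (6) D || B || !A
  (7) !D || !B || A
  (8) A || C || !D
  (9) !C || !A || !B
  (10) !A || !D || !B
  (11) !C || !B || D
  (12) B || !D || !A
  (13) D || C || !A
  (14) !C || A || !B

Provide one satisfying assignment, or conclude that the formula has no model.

Branch on C: set C = false.
Branch on D: set D = true.
From the singleton clause (!A), A = false.
That conflicts with the unit clause (A).
Backtrack on D: now try D = false.
From the singleton clause (A), A = true.
That conflicts with the unit clause (!A).
Neither D = true nor D = false works.
Backtrack on C: now try C = true.
Branch on B: set B = true.
From the singleton clause (!A), A = false.
That conflicts with the unit clause (A).
Backtrack on B: now try B = false.
From the singleton clause (A), A = true.
From the singleton clause (D), D = true.
That conflicts with the unit clause (!D).
Neither B = true nor B = false works.
Neither C = true nor C = false works.

UNSATISFIABLE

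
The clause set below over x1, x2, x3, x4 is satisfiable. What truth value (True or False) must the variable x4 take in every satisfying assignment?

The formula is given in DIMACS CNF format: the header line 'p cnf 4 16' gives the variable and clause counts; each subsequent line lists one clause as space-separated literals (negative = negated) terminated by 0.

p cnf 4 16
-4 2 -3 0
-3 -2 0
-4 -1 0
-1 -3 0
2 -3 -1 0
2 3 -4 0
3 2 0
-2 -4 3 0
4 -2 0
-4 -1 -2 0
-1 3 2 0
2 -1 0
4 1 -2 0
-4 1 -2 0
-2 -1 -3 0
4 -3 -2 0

False

Suppose x4 = True.
(¬x1) alone gives x1 = False.
(¬x2) alone gives x2 = False.
(¬x3) alone gives x3 = False.
That conflicts with the unit clause (x3).
So every satisfying assignment has x4 = False.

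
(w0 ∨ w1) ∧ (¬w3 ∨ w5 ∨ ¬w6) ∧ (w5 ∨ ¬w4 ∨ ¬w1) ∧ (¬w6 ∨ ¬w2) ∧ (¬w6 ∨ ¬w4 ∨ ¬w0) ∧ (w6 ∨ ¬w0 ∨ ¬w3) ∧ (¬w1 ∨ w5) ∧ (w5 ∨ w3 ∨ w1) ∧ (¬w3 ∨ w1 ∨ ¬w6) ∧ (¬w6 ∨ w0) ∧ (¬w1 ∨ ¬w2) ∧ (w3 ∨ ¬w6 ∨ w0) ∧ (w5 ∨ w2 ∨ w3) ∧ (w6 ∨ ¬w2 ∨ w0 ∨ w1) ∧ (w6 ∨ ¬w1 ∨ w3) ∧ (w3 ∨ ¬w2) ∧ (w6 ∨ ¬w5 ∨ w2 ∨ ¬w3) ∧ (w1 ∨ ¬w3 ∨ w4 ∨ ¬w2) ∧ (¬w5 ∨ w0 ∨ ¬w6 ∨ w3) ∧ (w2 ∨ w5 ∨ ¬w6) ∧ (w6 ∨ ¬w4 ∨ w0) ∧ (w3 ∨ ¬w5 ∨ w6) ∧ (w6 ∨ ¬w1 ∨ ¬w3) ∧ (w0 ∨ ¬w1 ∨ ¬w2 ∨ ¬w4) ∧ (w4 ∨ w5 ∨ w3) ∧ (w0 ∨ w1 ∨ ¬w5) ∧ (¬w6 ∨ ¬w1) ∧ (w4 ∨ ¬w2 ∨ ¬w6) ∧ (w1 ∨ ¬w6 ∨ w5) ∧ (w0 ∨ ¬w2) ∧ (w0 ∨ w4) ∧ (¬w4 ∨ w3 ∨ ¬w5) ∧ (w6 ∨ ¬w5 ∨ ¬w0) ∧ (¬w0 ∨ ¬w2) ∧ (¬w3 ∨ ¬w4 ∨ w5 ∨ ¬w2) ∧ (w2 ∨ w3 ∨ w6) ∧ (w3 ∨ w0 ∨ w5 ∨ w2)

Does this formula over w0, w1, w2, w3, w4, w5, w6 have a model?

Satisfiable

Try w0 = True.
The clause (¬w2) is unit, so w2 = False.
Try w6 = True.
The clause (¬w4) is unit, so w4 = False.
The clause (w5) is unit, so w5 = True.
The clause (¬w1) is unit, so w1 = False.
The clause (¬w3) is unit, so w3 = False.
All clauses are satisfied.
A satisfying assignment: w0 ↦ True,  w1 ↦ False,  w2 ↦ False,  w3 ↦ False,  w4 ↦ False,  w5 ↦ True,  w6 ↦ True.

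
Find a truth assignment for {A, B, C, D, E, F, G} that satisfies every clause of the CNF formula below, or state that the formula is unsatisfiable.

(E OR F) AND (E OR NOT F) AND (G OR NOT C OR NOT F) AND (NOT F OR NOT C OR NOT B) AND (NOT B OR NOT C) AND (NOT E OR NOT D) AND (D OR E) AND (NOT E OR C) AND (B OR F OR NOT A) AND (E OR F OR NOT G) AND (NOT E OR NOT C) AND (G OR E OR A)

Try E = true.
The clause (NOT D) is unit, so D = false.
The clause (C) is unit, so C = true.
Now (NOT C) is unsatisfied and unit — conflict.
So E must be the other value — set E = false.
The clause (F) is unit, so F = true.
Now (NOT F) is unsatisfied and unit — conflict.
Both values of E lead to a conflict.

UNSATISFIABLE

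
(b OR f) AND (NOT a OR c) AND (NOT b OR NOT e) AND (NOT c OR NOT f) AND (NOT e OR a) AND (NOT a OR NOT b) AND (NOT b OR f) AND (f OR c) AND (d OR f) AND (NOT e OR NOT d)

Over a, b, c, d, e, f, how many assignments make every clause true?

4

There are 2^6 = 64 truth assignments over (a, b, c, d, e, f).
Split on b. With b = true, the clauses containing b are satisfied and NOT b drops from the rest; 2 of the 2^5 = 32 assignments to the other variables satisfy what remains.
With b = false, by the same count on the reduced clause set, 2 assignments work.
Total: 2 + 2 = 4.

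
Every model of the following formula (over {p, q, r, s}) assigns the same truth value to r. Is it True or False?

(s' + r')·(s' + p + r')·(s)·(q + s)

Suppose r = 1.
The clause (s') is unit, so s = 0.
That conflicts with the unit clause (s).
So every satisfying assignment has r = False.

False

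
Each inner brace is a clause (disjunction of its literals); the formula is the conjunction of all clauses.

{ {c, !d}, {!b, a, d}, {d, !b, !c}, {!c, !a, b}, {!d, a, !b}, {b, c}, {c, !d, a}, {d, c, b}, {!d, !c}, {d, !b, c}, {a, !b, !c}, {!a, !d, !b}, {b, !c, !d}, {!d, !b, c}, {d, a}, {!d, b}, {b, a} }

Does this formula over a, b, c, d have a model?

No

Branch on c: set c = true.
Unit clause (!d) forces d = false.
Unit clause (!b) forces b = false.
Unit clause (!a) forces a = false.
But (a) is also a unit clause — contradiction.
That branch fails; take c = false instead.
Unit clause (!d) forces d = false.
Unit clause (b) forces b = true.
But (!b) is also a unit clause — contradiction.
Neither c = true nor c = false works.
No assignment satisfies every clause.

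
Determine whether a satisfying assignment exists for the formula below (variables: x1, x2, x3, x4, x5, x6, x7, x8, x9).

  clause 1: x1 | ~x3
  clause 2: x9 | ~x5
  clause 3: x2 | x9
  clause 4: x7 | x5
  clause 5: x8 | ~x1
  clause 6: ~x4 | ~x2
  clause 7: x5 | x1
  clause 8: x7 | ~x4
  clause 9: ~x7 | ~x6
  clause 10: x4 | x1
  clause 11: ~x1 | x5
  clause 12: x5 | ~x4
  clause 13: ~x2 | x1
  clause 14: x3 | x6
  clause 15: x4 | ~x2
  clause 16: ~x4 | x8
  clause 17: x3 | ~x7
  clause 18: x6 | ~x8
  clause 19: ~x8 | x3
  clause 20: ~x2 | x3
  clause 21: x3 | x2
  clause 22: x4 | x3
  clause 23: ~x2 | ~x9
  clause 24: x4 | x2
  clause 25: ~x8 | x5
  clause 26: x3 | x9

Unsatisfiable

Branch on x1: set x1 = 1.
The clause (x8) is unit, so x8 = 1.
The clause (x5) is unit, so x5 = 1.
The clause (x9) is unit, so x9 = 1.
The clause (x6) is unit, so x6 = 1.
The clause (~x7) is unit, so x7 = 0.
The clause (~x4) is unit, so x4 = 0.
The clause (~x2) is unit, so x2 = 0.
That conflicts with the unit clause (x2).
Undo x1 and try x1 = 0.
The clause (~x3) is unit, so x3 = 0.
The clause (x5) is unit, so x5 = 1.
The clause (x9) is unit, so x9 = 1.
The clause (x4) is unit, so x4 = 1.
The clause (~x2) is unit, so x2 = 0.
That conflicts with the unit clause (x2).
Either choice for x1 ends in contradiction.
No assignment satisfies every clause.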